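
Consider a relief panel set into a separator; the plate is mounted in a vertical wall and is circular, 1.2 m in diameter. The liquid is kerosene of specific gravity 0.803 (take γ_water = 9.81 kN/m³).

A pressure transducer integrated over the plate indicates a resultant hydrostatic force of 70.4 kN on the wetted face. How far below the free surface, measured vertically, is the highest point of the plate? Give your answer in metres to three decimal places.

d_top ≈ 7.302 m

γ = 0.803 × 9.81 = 7.87743 kN/m³.
A = π(0.6)² = 1.13097 m².
From F = γ·h_c·A, the centroid depth is h_c = 70.4/(7.87743 × 1.13097) = 7.902 m.
The centroid is at the centre, 0.6 m below the top of the plate, so the highest point sits at h_top = 7.902 − 0.6 = 7.302 m below the surface.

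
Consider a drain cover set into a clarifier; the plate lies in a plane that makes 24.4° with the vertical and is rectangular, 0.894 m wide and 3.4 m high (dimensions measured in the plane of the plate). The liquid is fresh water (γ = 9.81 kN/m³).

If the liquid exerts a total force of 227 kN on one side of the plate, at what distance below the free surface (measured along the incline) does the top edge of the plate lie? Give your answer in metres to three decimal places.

γ = 9.81 kN/m³.
A = 0.894 × 3.4 = 3.0396 m².
From F = γ·h_c·A, the centroid depth is h_c = 227/(9.81 × 3.0396) = 7.61273 m.
The plate makes 24.4° with the vertical, i.e. θ = 90° − 24.4° = 65.6° to the horizontal. Measuring y along the incline from the free-surface line, vertical depth h = y·sinθ with sinθ = 0.910684.
Along the incline, y_c = h_c/sinθ = 7.61273/0.910684 = 8.35935 m.
The centroid lies 3.4/2 = 1.7 m below the top edge, so the top edge sits at y_top = 8.35935 − 1.7 = 6.65935 m along the incline.

y_top ≈ 6.659 m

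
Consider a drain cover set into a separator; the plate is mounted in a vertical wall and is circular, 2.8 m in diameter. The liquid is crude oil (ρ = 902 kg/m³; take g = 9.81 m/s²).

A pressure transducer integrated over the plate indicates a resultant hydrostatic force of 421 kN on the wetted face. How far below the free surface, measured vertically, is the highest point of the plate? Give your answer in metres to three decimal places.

d_top ≈ 6.327 m

γ = ρg = 902 × 9.81 / 1000 = 8.84862 kN/m³.
A = π(1.4)² = 6.15752 m².
From F = γ·h_c·A, the centroid depth is h_c = 421/(8.84862 × 6.15752) = 7.72682 m.
The centroid is at the centre, 1.4 m below the top of the plate, so the highest point sits at h_top = 7.72682 − 1.4 = 6.32682 m below the surface.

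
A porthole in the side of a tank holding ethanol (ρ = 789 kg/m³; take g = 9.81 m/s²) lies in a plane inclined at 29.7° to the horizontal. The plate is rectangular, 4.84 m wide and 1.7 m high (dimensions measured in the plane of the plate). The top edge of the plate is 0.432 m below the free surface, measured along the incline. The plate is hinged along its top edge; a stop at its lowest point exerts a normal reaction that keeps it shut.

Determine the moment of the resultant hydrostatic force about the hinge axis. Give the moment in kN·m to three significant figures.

M ≈ 42.0 kN·m

γ = ρg = 789 × 9.81 / 1000 = 7.74009 kN/m³.
Let θ = 29.7° be the plate's angle to the horizontal; measure y along the incline from where the plane meets the free surface. Vertical depth h = y·sinθ with sinθ = 0.495459.
The centroid lies 1.7/2 = 0.85 m below the top edge, so y_c = 0.432 + 0.85 = 1.282 m and h_c = 1.282 × 0.495459 = 0.635178 m.
A = 4.84 × 1.7 = 8.228 m².
Resultant F = γ·h_c·A = 7.74009 × 0.635178 × 8.228 = 40.4516 kN.
I_c = b·h³/12 = 4.84 × 1.7³/12 = 1.98158 m⁴.
Centre of pressure: y_p = y_c + I_c/(y_c·A) = 1.282 + 1.98158/(1.282 × 8.228) = 1.282 + 0.187858 = 1.46986 m along the plane.
The resultant acts 0.85 + 0.187858 = 1.03786 m (along the plate) below the hinge at the top edge, so the moment about the hinge is M = F × 1.03786 = 40.4516 × 1.03786 = 41.9831 kN·m.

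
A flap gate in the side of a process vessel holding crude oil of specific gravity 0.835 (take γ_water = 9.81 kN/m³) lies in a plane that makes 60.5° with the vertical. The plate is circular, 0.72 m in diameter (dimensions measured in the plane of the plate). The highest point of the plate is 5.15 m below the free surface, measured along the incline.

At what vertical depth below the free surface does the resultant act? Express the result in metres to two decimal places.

h_p = 2.72 m

γ = 0.835 × 9.81 = 8.19135 kN/m³.
The plate makes 60.5° with the vertical, i.e. θ = 90° − 60.5° = 29.5° to the horizontal. Measuring y along the incline from the free-surface line, vertical depth h = y·sinθ with sinθ = 0.492424.
The centroid is at the centre, 0.36 m below the top of the plate, so y_c = 5.15 + 0.36 = 5.51 m and h_c = 5.51 × 0.492424 = 2.71326 m.
A = π(0.36)² = 0.40715 m².
Resultant F = γ·h_c·A = 8.19135 × 2.71326 × 0.40715 = 9.04902 kN.
I_c = πr⁴/4 = π × 0.36⁴/4 = 0.0131917 m⁴.
Centre of pressure: y_p = y_c + I_c/(y_c·A) = 5.51 + 0.0131917/(5.51 × 0.40715) = 5.51 + 0.00588024 = 5.51588 m along the plane.
Vertically, h_p = y_p·sinθ = 5.51588 × 0.492424 = 2.71615 m.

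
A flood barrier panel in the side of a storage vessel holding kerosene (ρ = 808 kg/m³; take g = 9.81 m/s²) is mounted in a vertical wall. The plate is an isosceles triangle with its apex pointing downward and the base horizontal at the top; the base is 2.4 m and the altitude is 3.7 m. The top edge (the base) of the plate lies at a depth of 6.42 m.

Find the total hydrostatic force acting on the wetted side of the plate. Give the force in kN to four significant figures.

γ = ρg = 808 × 9.81 / 1000 = 7.92648 kN/m³.
With the apex down, the centroid sits h/3 = 3.7/3 = 1.23333 m below the base (the top edge), so the centroid depth is h_c = 6.42 + 1.23333 = 7.65333 m.
A = ½ × 2.4 × 3.7 = 4.44 m².
Resultant F = γ·h_c·A = 7.92648 × 7.65333 × 4.44 = 269.348 kN.

F ≈ 269.3 kN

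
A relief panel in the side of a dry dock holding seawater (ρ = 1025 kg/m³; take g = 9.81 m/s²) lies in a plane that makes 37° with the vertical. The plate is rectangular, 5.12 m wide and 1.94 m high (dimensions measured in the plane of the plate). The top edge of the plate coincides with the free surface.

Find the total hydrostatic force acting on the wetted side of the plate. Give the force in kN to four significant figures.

γ = ρg = 1025 × 9.81 / 1000 = 10.05525 kN/m³.
The plate makes 37° with the vertical, i.e. θ = 90° − 37° = 53° to the horizontal. Measuring y along the incline from the free-surface line, vertical depth h = y·sinθ with sinθ = 0.798636.
The centroid lies 1.94/2 = 0.97 m below the top edge, so y_c = 0.97 m and h_c = 0.97 × 0.798636 = 0.774677 m.
A = 5.12 × 1.94 = 9.9328 m².
Resultant F = γ·h_c·A = 10.05525 × 0.774677 × 9.9328 = 77.3722 kN.

F ≈ 77.37 kN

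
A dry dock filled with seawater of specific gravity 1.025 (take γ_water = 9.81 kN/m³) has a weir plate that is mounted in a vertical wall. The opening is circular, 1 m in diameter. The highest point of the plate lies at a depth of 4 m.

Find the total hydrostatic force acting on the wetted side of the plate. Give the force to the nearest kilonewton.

F ≈ 36 kN

γ = 1.025 × 9.81 = 10.05525 kN/m³.
The centroid is at the centre, 0.5 m below the top of the plate, so the centroid depth is h_c = 4 + 0.5 = 4.5 m.
A = π(0.5)² = 0.785398 m².
Resultant F = γ·h_c·A = 10.05525 × 4.5 × 0.785398 = 35.5382 kN.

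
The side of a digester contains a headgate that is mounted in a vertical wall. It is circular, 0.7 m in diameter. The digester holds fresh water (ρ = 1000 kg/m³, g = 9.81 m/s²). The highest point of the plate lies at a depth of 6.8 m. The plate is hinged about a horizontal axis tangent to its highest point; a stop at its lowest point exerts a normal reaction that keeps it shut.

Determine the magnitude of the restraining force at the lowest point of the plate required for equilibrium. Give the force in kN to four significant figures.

P ≈ 13.66 kN

γ = ρg = 1000 × 9.81 = 9810 N/m³ = 9.81 kN/m³.
The centroid is at the centre, 0.35 m below the top of the plate, so the centroid depth is h_c = 6.8 + 0.35 = 7.15 m.
A = π(0.35)² = 0.384845 m².
Resultant F = γ·h_c·A = 9.81 × 7.15 × 0.384845 = 26.9936 kN.
I_c = πr⁴/4 = π × 0.35⁴/4 = 0.0117859 m⁴.
Centre of pressure: y_p = y_c + I_c/(y_c·A) = 7.15 + 0.0117859/(7.15 × 0.384845) = 7.15 + 0.00428322 = 7.15428 m along the plane.
The resultant acts 0.35 + 0.00428322 = 0.354283 m (along the plate) below the hinge at the top edge, so the moment about the hinge is M = F × 0.354283 = 26.9936 × 0.354283 = 9.56337 kN·m.
A normal force at the bottom, 0.7 m from the hinge, must supply this moment: P = 9.56337/0.7 = 13.662 kN.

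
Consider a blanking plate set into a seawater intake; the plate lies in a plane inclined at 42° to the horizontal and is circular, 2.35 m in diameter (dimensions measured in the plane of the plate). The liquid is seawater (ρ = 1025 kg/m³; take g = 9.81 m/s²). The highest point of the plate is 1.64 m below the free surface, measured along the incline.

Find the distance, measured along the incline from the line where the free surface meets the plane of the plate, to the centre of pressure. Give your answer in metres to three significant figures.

γ = ρg = 1025 × 9.81 / 1000 = 10.05525 kN/m³.
Let θ = 42° be the plate's angle to the horizontal; measure y along the incline from where the plane meets the free surface. Vertical depth h = y·sinθ with sinθ = 0.669131.
The centroid is at the centre, 1.175 m below the top of the plate, so y_c = 1.64 + 1.175 = 2.815 m and h_c = 2.815 × 0.669131 = 1.8836 m.
A = π(1.175)² = 4.33736 m².
Resultant F = γ·h_c·A = 10.05525 × 1.8836 × 4.33736 = 82.1499 kN.
I_c = πr⁴/4 = π × 1.175⁴/4 = 1.49707 m⁴.
Centre of pressure: y_p = y_c + I_c/(y_c·A) = 2.815 + 1.49707/(2.815 × 4.33736) = 2.815 + 0.122613 = 2.93761 m along the plane.

y_p = 2.94 m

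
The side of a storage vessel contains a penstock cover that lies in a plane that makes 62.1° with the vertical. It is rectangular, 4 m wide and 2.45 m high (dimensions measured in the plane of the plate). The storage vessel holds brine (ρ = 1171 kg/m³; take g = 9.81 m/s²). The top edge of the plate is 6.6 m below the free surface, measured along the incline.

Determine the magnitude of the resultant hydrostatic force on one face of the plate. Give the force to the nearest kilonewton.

γ = ρg = 1171 × 9.81 / 1000 = 11.48751 kN/m³.
The plate makes 62.1° with the vertical, i.e. θ = 90° − 62.1° = 27.9° to the horizontal. Measuring y along the incline from the free-surface line, vertical depth h = y·sinθ with sinθ = 0.467930.
The centroid lies 2.45/2 = 1.225 m below the top edge, so y_c = 6.6 + 1.225 = 7.825 m and h_c = 7.825 × 0.467930 = 3.66155 m.
A = 4 × 2.45 = 9.8 m².
Resultant F = γ·h_c·A = 11.48751 × 3.66155 × 9.8 = 412.209 kN.

F ≈ 412 kN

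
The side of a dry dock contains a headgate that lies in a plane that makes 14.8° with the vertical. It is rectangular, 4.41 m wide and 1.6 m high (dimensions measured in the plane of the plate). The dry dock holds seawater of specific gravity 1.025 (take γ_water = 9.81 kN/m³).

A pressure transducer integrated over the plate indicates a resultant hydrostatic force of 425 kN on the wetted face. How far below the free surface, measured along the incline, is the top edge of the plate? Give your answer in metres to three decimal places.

y_top ≈ 5.396 m

γ = 1.025 × 9.81 = 10.05525 kN/m³.
A = 4.41 × 1.6 = 7.056 m².
From F = γ·h_c·A, the centroid depth is h_c = 425/(10.05525 × 7.056) = 5.99015 m.
The plate makes 14.8° with the vertical, i.e. θ = 90° − 14.8° = 75.2° to the horizontal. Measuring y along the incline from the free-surface line, vertical depth h = y·sinθ with sinθ = 0.966823.
Along the incline, y_c = h_c/sinθ = 5.99015/0.966823 = 6.1957 m.
The centroid lies 1.6/2 = 0.8 m below the top edge, so the top edge sits at y_top = 6.1957 − 0.8 = 5.3957 m along the incline.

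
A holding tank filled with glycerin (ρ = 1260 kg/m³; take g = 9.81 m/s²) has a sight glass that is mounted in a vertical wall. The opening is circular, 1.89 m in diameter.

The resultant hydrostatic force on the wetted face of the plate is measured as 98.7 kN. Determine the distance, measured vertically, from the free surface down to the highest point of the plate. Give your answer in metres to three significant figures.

γ = ρg = 1260 × 9.81 / 1000 = 12.3606 kN/m³.
A = π(0.945)² = 2.80552 m².
From F = γ·h_c·A, the centroid depth is h_c = 98.7/(12.3606 × 2.80552) = 2.84619 m.
The centroid is at the centre, 0.945 m below the top of the plate, so the highest point sits at h_top = 2.84619 − 0.945 = 1.90119 m below the surface.

d_top ≈ 1.90 m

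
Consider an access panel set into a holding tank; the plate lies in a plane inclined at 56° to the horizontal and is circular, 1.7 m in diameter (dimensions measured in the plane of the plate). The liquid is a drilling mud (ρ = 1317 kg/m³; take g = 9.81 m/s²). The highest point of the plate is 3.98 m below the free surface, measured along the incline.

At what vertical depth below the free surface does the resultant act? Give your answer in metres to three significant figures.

h_p = 4.04 m

γ = ρg = 1317 × 9.81 / 1000 = 12.91977 kN/m³.
Let θ = 56° be the plate's angle to the horizontal; measure y along the incline from where the plane meets the free surface. Vertical depth h = y·sinθ with sinθ = 0.829038.
The centroid is at the centre, 0.85 m below the top of the plate, so y_c = 3.98 + 0.85 = 4.83 m and h_c = 4.83 × 0.829038 = 4.00425 m.
A = π(0.85)² = 2.2698 m².
Resultant F = γ·h_c·A = 12.91977 × 4.00425 × 2.2698 = 117.426 kN.
I_c = πr⁴/4 = π × 0.85⁴/4 = 0.409983 m⁴.
Centre of pressure: y_p = y_c + I_c/(y_c·A) = 4.83 + 0.409983/(4.83 × 2.2698) = 4.83 + 0.0373965 = 4.8674 m along the plane.
Vertically, h_p = y_p·sinθ = 4.8674 × 0.829038 = 4.03526 m.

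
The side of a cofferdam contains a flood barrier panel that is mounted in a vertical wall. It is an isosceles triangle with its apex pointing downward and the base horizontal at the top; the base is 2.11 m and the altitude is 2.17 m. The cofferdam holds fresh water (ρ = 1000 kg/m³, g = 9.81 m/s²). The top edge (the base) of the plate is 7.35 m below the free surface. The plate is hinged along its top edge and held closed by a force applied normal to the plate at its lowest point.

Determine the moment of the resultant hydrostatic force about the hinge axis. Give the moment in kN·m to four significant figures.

M ≈ 137.0 kN·m

γ = ρg = 1000 × 9.81 = 9810 N/m³ = 9.81 kN/m³.
With the apex down, the centroid sits h/3 = 2.17/3 = 0.723333 m below the base (the top edge), so the centroid depth is h_c = 7.35 + 0.723333 = 8.07333 m.
A = ½ × 2.11 × 2.17 = 2.28935 m².
Resultant F = γ·h_c·A = 9.81 × 8.07333 × 2.28935 = 181.315 kN.
I_c = b·h³/36 = 2.11 × 2.17³/36 = 0.598907 m⁴.
Centre of pressure: y_p = y_c + I_c/(y_c·A) = 8.07333 + 0.598907/(8.07333 × 2.28935) = 8.07333 + 0.0324037 = 8.10573 m along the plane.
The resultant acts 0.723333 + 0.0324037 = 0.755737 m (along the plate) below the hinge at the top edge, so the moment about the hinge is M = F × 0.755737 = 181.315 × 0.755737 = 137.026 kN·m.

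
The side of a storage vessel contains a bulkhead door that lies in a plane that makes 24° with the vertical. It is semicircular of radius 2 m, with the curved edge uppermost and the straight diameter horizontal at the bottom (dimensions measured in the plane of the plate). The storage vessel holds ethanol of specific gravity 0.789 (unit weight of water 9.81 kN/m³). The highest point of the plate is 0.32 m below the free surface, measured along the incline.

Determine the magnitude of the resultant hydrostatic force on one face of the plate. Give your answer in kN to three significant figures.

γ = 0.789 × 9.81 = 7.74009 kN/m³.
The plate makes 24° with the vertical, i.e. θ = 90° − 24° = 66° to the horizontal. Measuring y along the incline from the free-surface line, vertical depth h = y·sinθ with sinθ = 0.913545.
The centroid lies 4r/(3π) = 0.848826 m above the diameter, so r − 4r/(3π) = 2 − 0.848826 = 1.15117 m below the topmost point, so y_c = 0.32 + 1.15117 = 1.47117 m and h_c = 1.47117 × 0.913545 = 1.34398 m.
A = πr²/2 = π × 2²/2 = 6.28319 m².
Resultant F = γ·h_c·A = 7.74009 × 1.34398 × 6.28319 = 65.361 kN.

F ≈ 65.4 kN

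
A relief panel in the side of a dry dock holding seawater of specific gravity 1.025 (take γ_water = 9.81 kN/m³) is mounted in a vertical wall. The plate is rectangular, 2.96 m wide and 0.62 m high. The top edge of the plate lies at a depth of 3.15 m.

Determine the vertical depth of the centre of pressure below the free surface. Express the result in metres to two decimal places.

γ = 1.025 × 9.81 = 10.05525 kN/m³.
The centroid lies 0.62/2 = 0.31 m below the top edge, so the centroid depth is h_c = 3.15 + 0.31 = 3.46 m.
A = 2.96 × 0.62 = 1.8352 m².
Resultant F = γ·h_c·A = 10.05525 × 3.46 × 1.8352 = 63.8487 kN.
I_c = b·h³/12 = 2.96 × 0.62³/12 = 0.0587876 m⁴.
Centre of pressure: y_p = y_c + I_c/(y_c·A) = 3.46 + 0.0587876/(3.46 × 1.8352) = 3.46 + 0.00925819 = 3.46926 m along the plane.

h_p = 3.47 m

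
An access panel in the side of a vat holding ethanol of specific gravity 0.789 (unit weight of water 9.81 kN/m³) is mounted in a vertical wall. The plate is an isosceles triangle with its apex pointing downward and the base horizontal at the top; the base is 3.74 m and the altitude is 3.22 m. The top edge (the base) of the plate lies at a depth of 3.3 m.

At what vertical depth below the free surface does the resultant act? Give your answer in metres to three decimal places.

γ = 0.789 × 9.81 = 7.74009 kN/m³.
With the apex down, the centroid sits h/3 = 3.22/3 = 1.07333 m below the base (the top edge), so the centroid depth is h_c = 3.3 + 1.07333 = 4.37333 m.
A = ½ × 3.74 × 3.22 = 6.0214 m².
Resultant F = γ·h_c·A = 7.74009 × 4.37333 × 6.0214 = 203.824 kN.
I_c = b·h³/36 = 3.74 × 3.22³/36 = 3.46846 m⁴.
Centre of pressure: y_p = y_c + I_c/(y_c·A) = 4.37333 + 3.46846/(4.37333 × 6.0214) = 4.37333 + 0.131712 = 4.50504 m along the plane.

h_p = 4.505 m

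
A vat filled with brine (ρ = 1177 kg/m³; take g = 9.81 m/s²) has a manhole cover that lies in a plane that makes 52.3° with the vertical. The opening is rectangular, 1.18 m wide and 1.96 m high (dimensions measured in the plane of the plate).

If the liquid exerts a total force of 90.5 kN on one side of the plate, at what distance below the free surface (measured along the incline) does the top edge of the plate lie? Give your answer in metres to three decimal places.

y_top ≈ 4.562 m

γ = ρg = 1177 × 9.81 / 1000 = 11.54637 kN/m³.
A = 1.18 × 1.96 = 2.3128 m².
From F = γ·h_c·A, the centroid depth is h_c = 90.5/(11.54637 × 2.3128) = 3.38895 m.
The plate makes 52.3° with the vertical, i.e. θ = 90° − 52.3° = 37.7° to the horizontal. Measuring y along the incline from the free-surface line, vertical depth h = y·sinθ with sinθ = 0.611527.
Along the incline, y_c = h_c/sinθ = 3.38895/0.611527 = 5.54178 m.
The centroid lies 1.96/2 = 0.98 m below the top edge, so the top edge sits at y_top = 5.54178 − 0.98 = 4.56178 m along the incline.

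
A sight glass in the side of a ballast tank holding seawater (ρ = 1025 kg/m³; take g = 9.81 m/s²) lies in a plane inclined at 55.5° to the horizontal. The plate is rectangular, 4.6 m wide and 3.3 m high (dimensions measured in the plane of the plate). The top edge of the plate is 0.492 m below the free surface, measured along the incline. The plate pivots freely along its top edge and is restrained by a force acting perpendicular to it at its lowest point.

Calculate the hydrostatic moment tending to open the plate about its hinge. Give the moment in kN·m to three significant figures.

γ = ρg = 1025 × 9.81 / 1000 = 10.05525 kN/m³.
Let θ = 55.5° be the plate's angle to the horizontal; measure y along the incline from where the plane meets the free surface. Vertical depth h = y·sinθ with sinθ = 0.824126.
The centroid lies 3.3/2 = 1.65 m below the top edge, so y_c = 0.492 + 1.65 = 2.142 m and h_c = 2.142 × 0.824126 = 1.76528 m.
A = 4.6 × 3.3 = 15.18 m².
Resultant F = γ·h_c·A = 10.05525 × 1.76528 × 15.18 = 269.45 kN.
I_c = b·h³/12 = 4.6 × 3.3³/12 = 13.7758 m⁴.
Centre of pressure: y_p = y_c + I_c/(y_c·A) = 2.142 + 13.7758/(2.142 × 15.18) = 2.142 + 0.423668 = 2.56567 m along the plane.
The resultant acts 1.65 + 0.423668 = 2.07367 m (along the plate) below the hinge at the top edge, so the moment about the hinge is M = F × 2.07367 = 269.45 × 2.07367 = 558.75 kN·m.

M ≈ 559 kN·m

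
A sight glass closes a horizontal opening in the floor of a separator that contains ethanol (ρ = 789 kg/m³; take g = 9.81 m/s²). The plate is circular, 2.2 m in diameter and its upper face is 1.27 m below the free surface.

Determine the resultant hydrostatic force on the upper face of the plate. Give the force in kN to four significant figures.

γ = ρg = 789 × 9.81 / 1000 = 7.74009 kN/m³.
The plate is horizontal, so pressure is uniform at p = γ·h = 7.74009 × 1.27 = 9.82991 kN/m².
A = π(1.1)² = 3.80133 m².
F = p·A = 9.82991 × 3.80133 = 37.3667 kN.

F ≈ 37.37 kN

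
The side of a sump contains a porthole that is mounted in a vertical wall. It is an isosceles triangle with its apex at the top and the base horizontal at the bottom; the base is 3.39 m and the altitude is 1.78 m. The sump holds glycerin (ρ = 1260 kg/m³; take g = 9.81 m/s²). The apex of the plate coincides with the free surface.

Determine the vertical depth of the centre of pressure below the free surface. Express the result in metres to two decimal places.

h_p = 1.34 m

γ = ρg = 1260 × 9.81 / 1000 = 12.3606 kN/m³.
With the apex up, the centroid sits 2h/3 = 2 × 1.78/3 = 1.18667 m below the apex, so the centroid depth is h_c = 1.18667 m.
A = ½ × 3.39 × 1.78 = 3.0171 m².
Resultant F = γ·h_c·A = 12.3606 × 1.18667 × 3.0171 = 44.2547 kN.
I_c = b·h³/36 = 3.39 × 1.78³/36 = 0.531077 m⁴.
Centre of pressure: y_p = y_c + I_c/(y_c·A) = 1.18667 + 0.531077/(1.18667 × 3.0171) = 1.18667 + 0.148333 = 1.335 m along the plane.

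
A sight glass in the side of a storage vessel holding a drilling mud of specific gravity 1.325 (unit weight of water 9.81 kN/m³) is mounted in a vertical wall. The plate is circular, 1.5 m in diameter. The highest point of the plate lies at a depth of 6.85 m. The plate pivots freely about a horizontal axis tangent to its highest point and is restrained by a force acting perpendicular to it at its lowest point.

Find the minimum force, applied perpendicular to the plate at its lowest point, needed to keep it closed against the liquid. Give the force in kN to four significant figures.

γ = 1.325 × 9.81 = 12.99825 kN/m³.
The centroid is at the centre, 0.75 m below the top of the plate, so the centroid depth is h_c = 6.85 + 0.75 = 7.6 m.
A = π(0.75)² = 1.76715 m².
Resultant F = γ·h_c·A = 12.99825 × 7.6 × 1.76715 = 174.571 kN.
I_c = πr⁴/4 = π × 0.75⁴/4 = 0.248505 m⁴.
Centre of pressure: y_p = y_c + I_c/(y_c·A) = 7.6 + 0.248505/(7.6 × 1.76715) = 7.6 + 0.0185033 = 7.6185 m along the plane.
The resultant acts 0.75 + 0.0185033 = 0.768503 m (along the plate) below the hinge at the top edge, so the moment about the hinge is M = F × 0.768503 = 174.571 × 0.768503 = 134.158 kN·m.
A normal force at the bottom, 1.5 m from the hinge, must supply this moment: P = 134.158/1.5 = 89.4387 kN.

P ≈ 89.44 kN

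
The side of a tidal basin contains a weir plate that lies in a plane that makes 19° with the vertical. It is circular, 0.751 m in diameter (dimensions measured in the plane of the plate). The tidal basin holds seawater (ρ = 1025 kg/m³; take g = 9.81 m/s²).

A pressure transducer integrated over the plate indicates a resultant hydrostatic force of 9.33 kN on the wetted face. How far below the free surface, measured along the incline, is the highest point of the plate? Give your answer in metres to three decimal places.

y_top ≈ 1.840 m

γ = ρg = 1025 × 9.81 / 1000 = 10.05525 kN/m³.
A = π(0.3755)² = 0.442965 m².
From F = γ·h_c·A, the centroid depth is h_c = 9.33/(10.05525 × 0.442965) = 2.09469 m.
The plate makes 19° with the vertical, i.e. θ = 90° − 19° = 71° to the horizontal. Measuring y along the incline from the free-surface line, vertical depth h = y·sinθ with sinθ = 0.945519.
Along the incline, y_c = h_c/sinθ = 2.09469/0.945519 = 2.21539 m.
The centroid is at the centre, 0.3755 m below the top of the plate, so the highest point sits at y_top = 2.21539 − 0.3755 = 1.83989 m along the incline.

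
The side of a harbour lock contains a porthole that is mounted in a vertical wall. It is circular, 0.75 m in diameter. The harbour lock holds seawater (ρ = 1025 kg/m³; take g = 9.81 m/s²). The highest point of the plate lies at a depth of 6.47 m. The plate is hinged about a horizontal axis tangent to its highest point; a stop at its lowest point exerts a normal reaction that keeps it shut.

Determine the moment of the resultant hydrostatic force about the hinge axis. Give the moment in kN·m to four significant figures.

γ = ρg = 1025 × 9.81 / 1000 = 10.05525 kN/m³.
The centroid is at the centre, 0.375 m below the top of the plate, so the centroid depth is h_c = 6.47 + 0.375 = 6.845 m.
A = π(0.375)² = 0.441786 m².
Resultant F = γ·h_c·A = 10.05525 × 6.845 × 0.441786 = 30.4073 kN.
I_c = πr⁴/4 = π × 0.375⁴/4 = 0.0155316 m⁴.
Centre of pressure: y_p = y_c + I_c/(y_c·A) = 6.845 + 0.0155316/(6.845 × 0.441786) = 6.845 + 0.00513607 = 6.85014 m along the plane.
The resultant acts 0.375 + 0.00513607 = 0.380136 m (along the plate) below the hinge at the top edge, so the moment about the hinge is M = F × 0.380136 = 30.4073 × 0.380136 = 11.5589 kN·m.

M ≈ 11.56 kN·m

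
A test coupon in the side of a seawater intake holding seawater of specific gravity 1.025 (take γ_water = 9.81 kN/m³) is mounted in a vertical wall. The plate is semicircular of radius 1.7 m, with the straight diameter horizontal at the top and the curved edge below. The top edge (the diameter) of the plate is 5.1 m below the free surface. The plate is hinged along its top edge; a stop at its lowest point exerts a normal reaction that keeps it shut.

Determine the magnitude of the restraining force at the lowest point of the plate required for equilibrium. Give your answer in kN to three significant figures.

P ≈ 118 kN

γ = 1.025 × 9.81 = 10.05525 kN/m³.
The centroid of a semicircle lies 4r/(3π) = 0.721502 m from the diameter, here below the top edge, so the centroid depth is h_c = 5.1 + 0.721502 = 5.8215 m.
A = πr²/2 = π × 1.7²/2 = 4.5396 m².
Resultant F = γ·h_c·A = 10.05525 × 5.8215 × 4.5396 = 265.733 kN.
I_c = (π/8 − 8/(9π))·r⁴ = 0.109757 × 1.7⁴ = 0.916701 m⁴.
Centre of pressure: y_p = y_c + I_c/(y_c·A) = 5.8215 + 0.916701/(5.8215 × 4.5396) = 5.8215 + 0.0346877 = 5.85619 m along the plane.
The resultant acts 0.721502 + 0.0346877 = 0.75619 m (along the plate) below the hinge at the top edge, so the moment about the hinge is M = F × 0.75619 = 265.733 × 0.75619 = 200.945 kN·m.
A normal force at the bottom, 1.7 m from the hinge, must supply this moment: P = 200.945/1.7 = 118.203 kN.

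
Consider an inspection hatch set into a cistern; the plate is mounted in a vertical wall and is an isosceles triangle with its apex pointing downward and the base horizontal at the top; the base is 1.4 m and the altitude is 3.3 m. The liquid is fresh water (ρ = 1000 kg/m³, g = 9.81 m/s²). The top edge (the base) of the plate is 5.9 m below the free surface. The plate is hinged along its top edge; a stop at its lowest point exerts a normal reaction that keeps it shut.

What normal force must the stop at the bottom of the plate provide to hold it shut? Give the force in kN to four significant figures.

P ≈ 57.03 kN

γ = ρg = 1000 × 9.81 = 9810 N/m³ = 9.81 kN/m³.
With the apex down, the centroid sits h/3 = 3.3/3 = 1.1 m below the base (the top edge), so the centroid depth is h_c = 5.9 + 1.1 = 7 m.
A = ½ × 1.4 × 3.3 = 2.31 m².
Resultant F = γ·h_c·A = 9.81 × 7 × 2.31 = 158.628 kN.
I_c = b·h³/36 = 1.4 × 3.3³/36 = 1.39755 m⁴.
Centre of pressure: y_p = y_c + I_c/(y_c·A) = 7 + 1.39755/(7 × 2.31) = 7 + 0.0864286 = 7.08643 m along the plane.
The resultant acts 1.1 + 0.0864286 = 1.18643 m (along the plate) below the hinge at the top edge, so the moment about the hinge is M = F × 1.18643 = 158.628 × 1.18643 = 188.201 kN·m.
A normal force at the bottom, 3.3 m from the hinge, must supply this moment: P = 188.201/3.3 = 57.0306 kN.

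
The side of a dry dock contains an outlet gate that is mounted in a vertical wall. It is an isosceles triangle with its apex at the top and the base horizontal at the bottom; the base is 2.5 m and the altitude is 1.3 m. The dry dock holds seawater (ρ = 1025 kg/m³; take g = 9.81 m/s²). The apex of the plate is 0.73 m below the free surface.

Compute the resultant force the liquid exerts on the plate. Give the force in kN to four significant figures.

γ = ρg = 1025 × 9.81 / 1000 = 10.05525 kN/m³.
With the apex up, the centroid sits 2h/3 = 2 × 1.3/3 = 0.866667 m below the apex, so the centroid depth is h_c = 0.73 + 0.866667 = 1.59667 m.
A = ½ × 2.5 × 1.3 = 1.625 m².
Resultant F = γ·h_c·A = 10.05525 × 1.59667 × 1.625 = 26.0892 kN.

F ≈ 26.09 kN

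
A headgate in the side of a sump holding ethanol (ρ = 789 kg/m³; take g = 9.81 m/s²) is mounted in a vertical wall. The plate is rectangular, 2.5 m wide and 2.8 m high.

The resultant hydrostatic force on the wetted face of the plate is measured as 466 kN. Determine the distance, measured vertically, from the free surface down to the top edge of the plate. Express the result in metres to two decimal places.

γ = ρg = 789 × 9.81 / 1000 = 7.74009 kN/m³.
A = 2.5 × 2.8 = 7 m².
From F = γ·h_c·A, the centroid depth is h_c = 466/(7.74009 × 7) = 8.60086 m.
The centroid lies 2.8/2 = 1.4 m below the top edge, so the top edge sits at h_top = 8.60086 − 1.4 = 7.20086 m below the surface.

d_top ≈ 7.20 m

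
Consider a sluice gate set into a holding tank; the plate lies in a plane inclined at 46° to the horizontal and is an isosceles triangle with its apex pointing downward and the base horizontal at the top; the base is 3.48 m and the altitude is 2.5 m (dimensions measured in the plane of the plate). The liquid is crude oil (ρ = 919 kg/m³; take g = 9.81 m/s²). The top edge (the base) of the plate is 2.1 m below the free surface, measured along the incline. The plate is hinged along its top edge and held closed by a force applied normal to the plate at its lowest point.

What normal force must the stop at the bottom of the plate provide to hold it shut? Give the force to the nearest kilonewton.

P ≈ 32 kN

γ = ρg = 919 × 9.81 / 1000 = 9.01539 kN/m³.
Let θ = 46° be the plate's angle to the horizontal; measure y along the incline from where the plane meets the free surface. Vertical depth h = y·sinθ with sinθ = 0.719340.
With the apex down, the centroid sits h/3 = 2.5/3 = 0.833333 m below the base (the top edge), so y_c = 2.1 + 0.833333 = 2.93333 m and h_c = 2.93333 × 0.719340 = 2.11006 m.
A = ½ × 3.48 × 2.5 = 4.35 m².
Resultant F = γ·h_c·A = 9.01539 × 2.11006 × 4.35 = 82.7501 kN.
I_c = b·h³/36 = 3.48 × 2.5³/36 = 1.51042 m⁴.
Centre of pressure: y_p = y_c + I_c/(y_c·A) = 2.93333 + 1.51042/(2.93333 × 4.35) = 2.93333 + 0.118372 = 3.0517 m along the plane.
The resultant acts 0.833333 + 0.118372 = 0.951705 m (along the plate) below the hinge at the top edge, so the moment about the hinge is M = F × 0.951705 = 82.7501 × 0.951705 = 78.7537 kN·m.
A normal force at the bottom, 2.5 m from the hinge, must supply this moment: P = 78.7537/2.5 = 31.5015 kN.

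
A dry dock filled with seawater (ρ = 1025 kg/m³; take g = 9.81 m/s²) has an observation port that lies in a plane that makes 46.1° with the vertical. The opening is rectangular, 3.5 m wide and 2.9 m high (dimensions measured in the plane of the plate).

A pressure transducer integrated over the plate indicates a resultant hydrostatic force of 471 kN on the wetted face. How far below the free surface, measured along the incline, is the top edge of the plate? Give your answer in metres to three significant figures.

y_top ≈ 5.21 m

γ = ρg = 1025 × 9.81 / 1000 = 10.05525 kN/m³.
A = 3.5 × 2.9 = 10.15 m².
From F = γ·h_c·A, the centroid depth is h_c = 471/(10.05525 × 10.15) = 4.6149 m.
The plate makes 46.1° with the vertical, i.e. θ = 90° − 46.1° = 43.9° to the horizontal. Measuring y along the incline from the free-surface line, vertical depth h = y·sinθ with sinθ = 0.693402.
Along the incline, y_c = h_c/sinθ = 4.6149/0.693402 = 6.65545 m.
The centroid lies 2.9/2 = 1.45 m below the top edge, so the top edge sits at y_top = 6.65545 − 1.45 = 5.20545 m along the incline.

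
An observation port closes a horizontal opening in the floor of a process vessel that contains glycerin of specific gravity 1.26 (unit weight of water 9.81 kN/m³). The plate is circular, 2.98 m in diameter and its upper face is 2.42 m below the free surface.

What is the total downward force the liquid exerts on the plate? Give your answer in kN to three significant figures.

F ≈ 209 kN

γ = 1.26 × 9.81 = 12.3606 kN/m³.
The plate is horizontal, so pressure is uniform at p = γ·h = 12.3606 × 2.42 = 29.9127 kN/m².
A = π(1.49)² = 6.97465 m².
F = p·A = 29.9127 × 6.97465 = 208.631 kN.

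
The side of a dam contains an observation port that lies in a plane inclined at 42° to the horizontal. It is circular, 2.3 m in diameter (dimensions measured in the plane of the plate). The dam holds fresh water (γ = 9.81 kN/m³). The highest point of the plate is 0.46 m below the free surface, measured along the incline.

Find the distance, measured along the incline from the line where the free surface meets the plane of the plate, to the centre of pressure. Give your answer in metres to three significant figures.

y_p = 1.82 m

γ = 9.81 kN/m³.
Let θ = 42° be the plate's angle to the horizontal; measure y along the incline from where the plane meets the free surface. Vertical depth h = y·sinθ with sinθ = 0.669131.
The centroid is at the centre, 1.15 m below the top of the plate, so y_c = 0.46 + 1.15 = 1.61 m and h_c = 1.61 × 0.669131 = 1.0773 m.
A = π(1.15)² = 4.15476 m².
Resultant F = γ·h_c·A = 9.81 × 1.0773 × 4.15476 = 43.9088 kN.
I_c = πr⁴/4 = π × 1.15⁴/4 = 1.37367 m⁴.
Centre of pressure: y_p = y_c + I_c/(y_c·A) = 1.61 + 1.37367/(1.61 × 4.15476) = 1.61 + 0.205358 = 1.81536 m along the plane.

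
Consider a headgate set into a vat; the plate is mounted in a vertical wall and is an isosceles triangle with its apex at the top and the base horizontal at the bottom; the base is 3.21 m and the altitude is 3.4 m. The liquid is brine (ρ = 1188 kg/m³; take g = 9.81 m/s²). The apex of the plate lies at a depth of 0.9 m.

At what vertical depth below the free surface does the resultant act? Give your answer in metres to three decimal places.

h_p = 3.369 m

γ = ρg = 1188 × 9.81 / 1000 = 11.65428 kN/m³.
With the apex up, the centroid sits 2h/3 = 2 × 3.4/3 = 2.26667 m below the apex, so the centroid depth is h_c = 0.9 + 2.26667 = 3.16667 m.
A = ½ × 3.21 × 3.4 = 5.457 m².
Resultant F = γ·h_c·A = 11.65428 × 3.16667 × 5.457 = 201.392 kN.
I_c = b·h³/36 = 3.21 × 3.4³/36 = 3.50461 m⁴.
Centre of pressure: y_p = y_c + I_c/(y_c·A) = 3.16667 + 3.50461/(3.16667 × 5.457) = 3.16667 + 0.202807 = 3.36948 m along the plane.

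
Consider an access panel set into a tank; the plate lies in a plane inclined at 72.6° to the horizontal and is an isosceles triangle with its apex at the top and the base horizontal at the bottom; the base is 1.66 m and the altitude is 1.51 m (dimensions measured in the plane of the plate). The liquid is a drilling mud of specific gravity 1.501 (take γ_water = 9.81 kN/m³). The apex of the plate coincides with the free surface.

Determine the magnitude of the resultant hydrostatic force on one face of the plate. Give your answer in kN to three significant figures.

γ = 1.501 × 9.81 = 14.72481 kN/m³.
Let θ = 72.6° be the plate's angle to the horizontal; measure y along the incline from where the plane meets the free surface. Vertical depth h = y·sinθ with sinθ = 0.954240.
With the apex up, the centroid sits 2h/3 = 2 × 1.51/3 = 1.00667 m below the apex, so y_c = 1.00667 m and h_c = 1.00667 × 0.954240 = 0.960605 m.
A = ½ × 1.66 × 1.51 = 1.2533 m².
Resultant F = γ·h_c·A = 14.72481 × 0.960605 × 1.2533 = 17.7276 kN.

F ≈ 17.7 kN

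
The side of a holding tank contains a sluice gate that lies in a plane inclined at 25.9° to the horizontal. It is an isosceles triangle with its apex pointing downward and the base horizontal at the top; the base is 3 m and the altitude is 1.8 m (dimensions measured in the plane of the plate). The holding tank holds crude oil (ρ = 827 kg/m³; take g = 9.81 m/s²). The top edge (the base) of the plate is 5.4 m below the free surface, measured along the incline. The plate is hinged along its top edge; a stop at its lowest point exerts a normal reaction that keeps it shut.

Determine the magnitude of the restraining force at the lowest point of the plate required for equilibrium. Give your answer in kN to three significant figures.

γ = ρg = 827 × 9.81 / 1000 = 8.11287 kN/m³.
Let θ = 25.9° be the plate's angle to the horizontal; measure y along the incline from where the plane meets the free surface. Vertical depth h = y·sinθ with sinθ = 0.436802.
With the apex down, the centroid sits h/3 = 1.8/3 = 0.6 m below the base (the top edge), so y_c = 5.4 + 0.6 = 6 m and h_c = 6 × 0.436802 = 2.62081 m.
A = ½ × 3 × 1.8 = 2.7 m².
Resultant F = γ·h_c·A = 8.11287 × 2.62081 × 2.7 = 57.4082 kN.
I_c = b·h³/36 = 3 × 1.8³/36 = 0.486 m⁴.
Centre of pressure: y_p = y_c + I_c/(y_c·A) = 6 + 0.486/(6 × 2.7) = 6 + 0.03 = 6.03 m along the plane.
The resultant acts 0.6 + 0.03 = 0.63 m (along the plate) below the hinge at the top edge, so the moment about the hinge is M = F × 0.63 = 57.4082 × 0.63 = 36.1672 kN·m.
A normal force at the bottom, 1.8 m from the hinge, must supply this moment: P = 36.1672/1.8 = 20.0929 kN.

P ≈ 20.1 kN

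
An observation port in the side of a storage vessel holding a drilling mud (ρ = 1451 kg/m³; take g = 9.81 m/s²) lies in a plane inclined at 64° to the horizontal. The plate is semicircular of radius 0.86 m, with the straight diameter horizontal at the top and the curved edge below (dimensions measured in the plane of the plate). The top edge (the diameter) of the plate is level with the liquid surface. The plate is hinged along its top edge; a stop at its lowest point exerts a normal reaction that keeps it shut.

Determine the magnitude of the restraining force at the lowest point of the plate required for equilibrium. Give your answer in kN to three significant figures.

γ = ρg = 1451 × 9.81 / 1000 = 14.23431 kN/m³.
Let θ = 64° be the plate's angle to the horizontal; measure y along the incline from where the plane meets the free surface. Vertical depth h = y·sinθ with sinθ = 0.898794.
The centroid of a semicircle lies 4r/(3π) = 0.364995 m from the diameter, here below the top edge, so y_c = 0.364995 m and h_c = 0.364995 × 0.898794 = 0.328055 m.
A = πr²/2 = π × 0.86²/2 = 1.16176 m².
Resultant F = γ·h_c·A = 14.23431 × 0.328055 × 1.16176 = 5.425 kN.
I_c = (π/8 − 8/(9π))·r⁴ = 0.109757 × 0.86⁴ = 0.060038 m⁴.
Centre of pressure: y_p = y_c + I_c/(y_c·A) = 0.364995 + 0.060038/(0.364995 × 1.16176) = 0.364995 + 0.141587 = 0.506582 m along the plane.
The resultant acts 0.364995 + 0.141587 = 0.506582 m (along the plate) below the hinge at the top edge, so the moment about the hinge is M = F × 0.506582 = 5.425 × 0.506582 = 2.74821 kN·m.
A normal force at the bottom, 0.86 m from the hinge, must supply this moment: P = 2.74821/0.86 = 3.19559 kN.

P ≈ 3.20 kN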